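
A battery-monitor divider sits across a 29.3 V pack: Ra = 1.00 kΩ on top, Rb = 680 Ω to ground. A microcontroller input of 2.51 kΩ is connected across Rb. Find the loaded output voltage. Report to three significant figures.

V_out ≈ 10.2 V

The load sits in parallel with Rb: Rb‖R_L = (680 × 2510) / (680 + 2510) = 535.0 Ω.
V_out = 29.3 × 535.0 / (1000 + 535.0) = 29.3 × 535.0/1535 = 10.2 V.
(Unloaded it would have been 11.9 V.)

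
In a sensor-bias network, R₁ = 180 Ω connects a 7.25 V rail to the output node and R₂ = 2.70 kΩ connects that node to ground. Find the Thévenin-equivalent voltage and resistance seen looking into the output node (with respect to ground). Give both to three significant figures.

V_th = 6.80 V, R_th = 169 Ω

V_th is the open-circuit tap voltage: 7.25 × 2700/(180 + 2700) = 6.80 V.
With the supply zeroed, R₁ and R₂ appear in parallel from the tap: R_th = R₁‖R₂ = (180 × 2700)/2880 = 169 Ω.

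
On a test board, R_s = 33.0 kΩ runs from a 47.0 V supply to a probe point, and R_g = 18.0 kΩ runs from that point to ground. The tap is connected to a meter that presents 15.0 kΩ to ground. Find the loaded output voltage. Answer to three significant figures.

The load sits in parallel with R_g: R_g‖R_L = (18.0 × 15.0) / (18.0 + 15.0) = 8.182 kΩ.
V_out = 47.0 × 8.182 / (33.0 + 8.182) = 47.0 × 8.182/41.18 = 9.34 V.

V_out ≈ 9.34 V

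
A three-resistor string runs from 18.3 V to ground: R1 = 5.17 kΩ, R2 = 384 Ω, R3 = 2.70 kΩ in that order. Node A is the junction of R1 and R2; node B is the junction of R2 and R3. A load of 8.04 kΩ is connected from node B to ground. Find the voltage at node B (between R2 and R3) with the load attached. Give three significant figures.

At node B, R3 is in parallel with the load: R3‖R_L = 2021 Ω.
Below node A the resistance is R2 + (R3‖R_L) = 2405 Ω, so V_A = 18.3 × 2405/7575 = 5.810 V.
Then V_B = V_A × (R3‖R_L)/(R2 + R3‖R_L) = 5.810 × 2021/2405 = 4.88 V.

V ≈ 4.88 V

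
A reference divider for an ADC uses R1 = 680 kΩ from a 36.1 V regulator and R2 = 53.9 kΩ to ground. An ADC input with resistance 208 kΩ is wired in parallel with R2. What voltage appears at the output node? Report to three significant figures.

V_out ≈ 2.14 V

The load sits in parallel with R2: R2‖R_L = (53.9 × 208) / (53.9 + 208) = 42.81 kΩ.
V_out = 36.1 × 42.81 / (680 + 42.81) = 36.1 × 42.81/722.8 = 2.14 V.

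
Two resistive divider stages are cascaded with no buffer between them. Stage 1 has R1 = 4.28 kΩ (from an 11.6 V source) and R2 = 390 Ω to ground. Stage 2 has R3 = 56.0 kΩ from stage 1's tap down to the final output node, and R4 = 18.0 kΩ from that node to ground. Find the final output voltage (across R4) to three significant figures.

Stage 2 presents R3+R4 = 74000 Ω as a load on stage 1's tap.
Stage 1's lower leg becomes R2‖(R3+R4) = 388.0 Ω, so V_mid = 11.6 × 388.0/4668 = 0.9641 V.
Stage 2 is itself unloaded: V_out = V_mid × R4/(R3+R4) = 0.9641 × 18000/74000 = 0.235 V.

V_out ≈ 0.235 V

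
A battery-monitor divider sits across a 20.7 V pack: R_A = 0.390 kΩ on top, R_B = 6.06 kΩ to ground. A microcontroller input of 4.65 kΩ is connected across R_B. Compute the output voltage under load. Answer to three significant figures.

The load sits in parallel with R_B: R_B‖R_L = (6060 × 4650) / (6060 + 4650) = 2631 Ω.
V_out = 20.7 × 2631 / (390 + 2631) = 20.7 × 2631/3021 = 18.0 V.

V_out ≈ 18.0 V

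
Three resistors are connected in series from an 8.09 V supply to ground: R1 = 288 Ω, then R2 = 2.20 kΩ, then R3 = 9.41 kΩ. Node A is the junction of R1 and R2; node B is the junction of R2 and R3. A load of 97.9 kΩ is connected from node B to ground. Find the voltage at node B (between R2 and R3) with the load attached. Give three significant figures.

V ≈ 6.27 V

At node B, R3 is in parallel with the load: R3‖R_L = 8585 Ω.
Below node A the resistance is R2 + (R3‖R_L) = 10780 Ω, so V_A = 8.09 × 10780/11070 = 7.880 V.
Then V_B = V_A × (R3‖R_L)/(R2 + R3‖R_L) = 7.880 × 8585/10780 = 6.27 V.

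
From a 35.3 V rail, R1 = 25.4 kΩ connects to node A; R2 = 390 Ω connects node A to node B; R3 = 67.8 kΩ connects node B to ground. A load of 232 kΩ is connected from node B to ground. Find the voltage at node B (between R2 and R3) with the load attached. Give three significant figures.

At node B, R3 is in parallel with the load: R3‖R_L = 52470 Ω.
Below node A the resistance is R2 + (R3‖R_L) = 52860 Ω, so V_A = 35.3 × 52860/78260 = 23.84 V.
Then V_B = V_A × (R3‖R_L)/(R2 + R3‖R_L) = 23.84 × 52470/52860 = 23.7 V.

V ≈ 23.7 V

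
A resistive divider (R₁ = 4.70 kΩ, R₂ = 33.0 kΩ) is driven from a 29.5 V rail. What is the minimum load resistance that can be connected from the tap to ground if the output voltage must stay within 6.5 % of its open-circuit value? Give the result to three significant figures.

Output resistance R_th = R₁‖R₂ = (4.70 × 33.0)/37.70 = 4.114 kΩ.
The fractional drop is R_th/(R_th + R_L); requiring this ≤ 0.0650 gives R_L ≥ R_th(1/0.0650 − 1) = 4.114 × 14.38 = 59.2 kΩ.

R_L(min) ≈ 59.2 kΩ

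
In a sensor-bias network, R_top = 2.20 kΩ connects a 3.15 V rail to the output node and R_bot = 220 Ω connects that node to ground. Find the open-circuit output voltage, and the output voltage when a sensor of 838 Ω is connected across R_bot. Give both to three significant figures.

Unloaded: 0.286 V; loaded: 0.231 V

Open-circuit: V = 3.15 × 220/(2200 + 220) = 0.286 V.
With the load, R_bot becomes R_bot‖R_L = 174.3 Ω, so V = 3.15 × 174.3/2374 = 0.231 V.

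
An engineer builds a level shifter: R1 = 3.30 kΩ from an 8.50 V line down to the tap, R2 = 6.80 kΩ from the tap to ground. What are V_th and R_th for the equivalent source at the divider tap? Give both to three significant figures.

V_th is the open-circuit tap voltage: 8.50 × 6.80/(3.30 + 6.80) = 5.72 V.
With the supply zeroed, R1 and R2 appear in parallel from the tap: R_th = R1‖R2 = (3.30 × 6.80)/10.10 = 2.22 kΩ.

V_th = 5.72 V, R_th = 2.22 kΩ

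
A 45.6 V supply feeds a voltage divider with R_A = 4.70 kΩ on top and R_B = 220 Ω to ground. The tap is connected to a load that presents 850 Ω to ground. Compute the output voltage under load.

The load sits in parallel with R_B: R_B‖R_L = (220 × 850) / (220 + 850) = 174.8 Ω.
V_out = 45.6 × 174.8 / (4700 + 174.8) = 45.6 × 174.8/4875 = 1.63 V.

V_out ≈ 1.63 V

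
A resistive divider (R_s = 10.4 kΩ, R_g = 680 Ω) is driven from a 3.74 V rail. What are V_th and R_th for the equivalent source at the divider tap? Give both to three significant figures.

V_th is the open-circuit tap voltage: 3.74 × 680/(10400 + 680) = 0.230 V.
With the supply zeroed, R_s and R_g appear in parallel from the tap: R_th = R_s‖R_g = (10400 × 680)/11080 = 638 Ω.

V_th = 0.230 V, R_th = 638 Ω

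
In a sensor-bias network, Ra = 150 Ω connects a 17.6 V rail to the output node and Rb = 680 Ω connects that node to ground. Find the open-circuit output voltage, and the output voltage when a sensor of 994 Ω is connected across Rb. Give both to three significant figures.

Open-circuit: V = 17.6 × 680/(150 + 680) = 14.4 V.
With the load, Rb becomes Rb‖R_L = 403.8 Ω, so V = 17.6 × 403.8/553.8 = 12.8 V.

Unloaded: 14.4 V; loaded: 12.8 V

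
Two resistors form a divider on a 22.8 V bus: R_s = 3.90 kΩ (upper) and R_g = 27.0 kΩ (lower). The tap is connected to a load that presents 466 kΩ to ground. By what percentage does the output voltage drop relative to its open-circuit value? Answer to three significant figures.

The divider's output (Thévenin) resistance is R_s‖R_g = 3.408 kΩ.
Fractional drop under load = R_th/(R_th + R_L) = 3.408 / (3.408 + 466) = 0.007260.
So the output falls by 0.726 %.

0.726 %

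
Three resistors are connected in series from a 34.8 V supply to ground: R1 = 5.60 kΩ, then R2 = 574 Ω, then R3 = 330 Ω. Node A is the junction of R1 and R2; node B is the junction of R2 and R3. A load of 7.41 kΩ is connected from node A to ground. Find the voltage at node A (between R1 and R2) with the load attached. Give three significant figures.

V ≈ 4.38 V

Below node A the series string R2+R3 = 904.0 Ω sits in parallel with the 7410 Ω load: 805.7 Ω.
V_A = 34.8 × 805.7/(5600 + 805.7) = 4.38 V.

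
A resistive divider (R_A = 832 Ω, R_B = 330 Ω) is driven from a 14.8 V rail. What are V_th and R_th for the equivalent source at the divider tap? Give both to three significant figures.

V_th is the open-circuit tap voltage: 14.8 × 330/(832 + 330) = 4.20 V.
With the supply zeroed, R_A and R_B appear in parallel from the tap: R_th = R_A‖R_B = (832 × 330)/1162 = 236 Ω.

V_th = 4.20 V, R_th = 236 Ω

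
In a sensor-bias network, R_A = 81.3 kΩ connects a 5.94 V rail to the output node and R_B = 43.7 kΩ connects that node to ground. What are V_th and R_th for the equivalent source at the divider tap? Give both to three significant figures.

V_th = 2.08 V, R_th = 28.4 kΩ

V_th is the open-circuit tap voltage: 5.94 × 43.7/(81.3 + 43.7) = 2.08 V.
With the supply zeroed, R_A and R_B appear in parallel from the tap: R_th = R_A‖R_B = (81.3 × 43.7)/125.0 = 28.4 kΩ.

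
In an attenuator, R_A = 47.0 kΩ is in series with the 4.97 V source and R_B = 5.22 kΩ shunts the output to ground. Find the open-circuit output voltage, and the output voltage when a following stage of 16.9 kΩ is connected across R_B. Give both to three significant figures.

Open-circuit: V = 4.97 × 5.22/(47.0 + 5.22) = 0.497 V.
With the load, R_B becomes R_B‖R_L = 3.988 kΩ, so V = 4.97 × 3.988/50.99 = 0.389 V.

Unloaded: 0.497 V; loaded: 0.389 V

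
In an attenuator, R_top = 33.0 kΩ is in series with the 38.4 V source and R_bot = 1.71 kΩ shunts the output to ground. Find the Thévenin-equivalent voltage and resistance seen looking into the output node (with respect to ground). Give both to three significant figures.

V_th = 1.89 V, R_th = 1.63 kΩ

V_th is the open-circuit tap voltage: 38.4 × 1.71/(33.0 + 1.71) = 1.89 V.
With the supply zeroed, R_top and R_bot appear in parallel from the tap: R_th = R_top‖R_bot = (33.0 × 1.71)/34.71 = 1.63 kΩ.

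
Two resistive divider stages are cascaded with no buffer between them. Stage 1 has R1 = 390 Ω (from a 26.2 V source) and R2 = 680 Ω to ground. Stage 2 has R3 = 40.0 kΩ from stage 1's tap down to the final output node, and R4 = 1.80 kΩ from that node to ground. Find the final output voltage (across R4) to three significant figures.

V_out ≈ 0.713 V

Stage 2 presents R3+R4 = 41800 Ω as a load on stage 1's tap.
Stage 1's lower leg becomes R2‖(R3+R4) = 669.1 Ω, so V_mid = 26.2 × 669.1/1059 = 16.55 V.
Stage 2 is itself unloaded: V_out = V_mid × R4/(R3+R4) = 16.55 × 1800/41800 = 0.713 V.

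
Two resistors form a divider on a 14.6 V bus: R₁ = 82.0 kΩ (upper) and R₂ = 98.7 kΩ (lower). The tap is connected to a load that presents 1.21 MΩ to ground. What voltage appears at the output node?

The load sits in parallel with R₂: R₂‖R_L = (98.7 × 1210) / (98.7 + 1210) = 91.26 kΩ.
V_out = 14.6 × 91.26 / (82.0 + 91.26) = 14.6 × 91.26/173.3 = 7.69 V.
(Unloaded it would have been 7.97 V.)

V_out ≈ 7.69 V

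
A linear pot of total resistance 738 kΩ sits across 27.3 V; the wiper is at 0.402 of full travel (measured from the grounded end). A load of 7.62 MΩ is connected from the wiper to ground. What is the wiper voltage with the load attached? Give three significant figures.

The wiper splits the pot into (1−α)R = 441.3 kΩ above and αR = 296.7 kΩ below.
Lower section ‖ load = 285.6 kΩ.
V_wiper = 27.3 × 285.6/(441.3 + 285.6) = 10.7 V.

V ≈ 10.7 V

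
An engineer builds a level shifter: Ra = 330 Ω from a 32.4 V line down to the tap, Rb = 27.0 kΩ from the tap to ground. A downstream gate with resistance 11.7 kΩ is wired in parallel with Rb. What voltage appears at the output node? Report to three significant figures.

V_out ≈ 31.1 V

The load sits in parallel with Rb: Rb‖R_L = (27000 × 11700) / (27000 + 11700) = 8163 Ω.
V_out = 32.4 × 8163 / (330 + 8163) = 32.4 × 8163/8493 = 31.1 V.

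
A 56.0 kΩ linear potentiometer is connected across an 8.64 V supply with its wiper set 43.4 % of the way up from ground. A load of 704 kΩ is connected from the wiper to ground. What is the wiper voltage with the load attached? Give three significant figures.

V ≈ 3.68 V

The wiper splits the pot into (1−α)R = 31.70 kΩ above and αR = 24.30 kΩ below.
Lower section ‖ load = 23.49 kΩ.
V_wiper = 8.64 × 23.49/(31.70 + 23.49) = 3.68 V.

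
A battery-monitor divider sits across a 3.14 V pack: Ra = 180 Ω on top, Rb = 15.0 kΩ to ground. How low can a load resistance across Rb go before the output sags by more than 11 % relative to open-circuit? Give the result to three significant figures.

R_L(min) ≈ 1.44 kΩ

Output resistance R_th = Ra‖Rb = (180 × 15000)/15180 = 177.9 Ω.
The fractional drop is R_th/(R_th + R_L); requiring this ≤ 0.110 gives R_L ≥ R_th(1/0.110 − 1) = 177.9 × 8.091 = 1.44 kΩ.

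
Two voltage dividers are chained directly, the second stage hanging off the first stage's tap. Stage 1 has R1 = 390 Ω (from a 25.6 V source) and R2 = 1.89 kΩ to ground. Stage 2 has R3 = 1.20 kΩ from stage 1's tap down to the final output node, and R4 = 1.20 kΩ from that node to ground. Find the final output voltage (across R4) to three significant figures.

V_out ≈ 9.35 V

Stage 2 presents R3+R4 = 2400 Ω as a load on stage 1's tap.
Stage 1's lower leg becomes R2‖(R3+R4) = 1057 Ω, so V_mid = 25.6 × 1057/1447 = 18.70 V.
Stage 2 is itself unloaded: V_out = V_mid × R4/(R3+R4) = 18.70 × 1200/2400 = 9.35 V.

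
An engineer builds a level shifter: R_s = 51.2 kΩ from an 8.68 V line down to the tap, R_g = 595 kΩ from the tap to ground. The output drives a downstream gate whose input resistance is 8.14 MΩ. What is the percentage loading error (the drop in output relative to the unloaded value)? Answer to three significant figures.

The divider's output (Thévenin) resistance is R_s‖R_g = 47.14 kΩ.
Fractional drop under load = R_th/(R_th + R_L) = 47.14 / (47.14 + 8140) = 0.005758.
So the output falls by 0.576 %.

0.576 %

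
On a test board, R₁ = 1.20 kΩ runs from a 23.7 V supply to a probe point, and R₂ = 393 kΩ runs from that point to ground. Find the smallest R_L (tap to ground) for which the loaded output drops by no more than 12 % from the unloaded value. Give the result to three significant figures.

Output resistance R_th = R₁‖R₂ = (1.20 × 393)/394.2 = 1.196 kΩ.
The fractional drop is R_th/(R_th + R_L); requiring this ≤ 0.120 gives R_L ≥ R_th(1/0.120 − 1) = 1.196 × 7.333 = 8.77 kΩ.

R_L(min) ≈ 8.77 kΩ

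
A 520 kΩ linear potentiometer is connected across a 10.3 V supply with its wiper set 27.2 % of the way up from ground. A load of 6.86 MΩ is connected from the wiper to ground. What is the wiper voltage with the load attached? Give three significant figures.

The wiper splits the pot into (1−α)R = 378.6 kΩ above and αR = 141.4 kΩ below.
Lower section ‖ load = 138.6 kΩ.
V_wiper = 10.3 × 138.6/(378.6 + 138.6) = 2.76 V.

V ≈ 2.76 V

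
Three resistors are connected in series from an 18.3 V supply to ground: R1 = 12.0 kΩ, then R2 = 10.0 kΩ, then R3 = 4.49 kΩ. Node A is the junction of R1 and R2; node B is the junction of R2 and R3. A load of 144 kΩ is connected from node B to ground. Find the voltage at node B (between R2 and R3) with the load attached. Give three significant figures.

V ≈ 3.02 V

At node B, R3 is in parallel with the load: R3‖R_L = 4.354 kΩ.
Below node A the resistance is R2 + (R3‖R_L) = 14.35 kΩ, so V_A = 18.3 × 14.35/26.35 = 9.967 V.
Then V_B = V_A × (R3‖R_L)/(R2 + R3‖R_L) = 9.967 × 4.354/14.35 = 3.02 V.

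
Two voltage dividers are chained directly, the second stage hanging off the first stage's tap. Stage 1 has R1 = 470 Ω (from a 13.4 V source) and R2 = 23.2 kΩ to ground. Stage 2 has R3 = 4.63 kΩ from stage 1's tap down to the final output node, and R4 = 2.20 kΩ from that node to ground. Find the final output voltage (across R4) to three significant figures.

V_out ≈ 3.96 V

Stage 2 presents R3+R4 = 6830 Ω as a load on stage 1's tap.
Stage 1's lower leg becomes R2‖(R3+R4) = 5277 Ω, so V_mid = 13.4 × 5277/5747 = 12.30 V.
Stage 2 is itself unloaded: V_out = V_mid × R4/(R3+R4) = 12.30 × 2200/6830 = 3.96 V.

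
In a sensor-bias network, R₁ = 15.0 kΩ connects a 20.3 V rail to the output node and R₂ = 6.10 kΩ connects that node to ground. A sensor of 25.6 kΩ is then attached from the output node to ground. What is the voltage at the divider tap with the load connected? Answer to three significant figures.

The load sits in parallel with R₂: R₂‖R_L = (6.10 × 25.6) / (6.10 + 25.6) = 4.926 kΩ.
V_out = 20.3 × 4.926 / (15.0 + 4.926) = 20.3 × 4.926/19.93 = 5.02 V.

V_out ≈ 5.02 V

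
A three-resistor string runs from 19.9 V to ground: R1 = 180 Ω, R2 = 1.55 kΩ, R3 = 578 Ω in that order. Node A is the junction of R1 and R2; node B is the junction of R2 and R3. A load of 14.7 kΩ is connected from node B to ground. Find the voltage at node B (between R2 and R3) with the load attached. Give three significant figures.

V ≈ 4.84 V

At node B, R3 is in parallel with the load: R3‖R_L = 556.1 Ω.
Below node A the resistance is R2 + (R3‖R_L) = 2106 Ω, so V_A = 19.9 × 2106/2286 = 18.33 V.
Then V_B = V_A × (R3‖R_L)/(R2 + R3‖R_L) = 18.33 × 556.1/2106 = 4.84 V.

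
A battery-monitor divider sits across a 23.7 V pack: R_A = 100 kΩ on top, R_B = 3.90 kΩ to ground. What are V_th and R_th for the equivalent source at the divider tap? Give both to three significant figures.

V_th is the open-circuit tap voltage: 23.7 × 3.90/(100 + 3.90) = 0.890 V.
With the supply zeroed, R_A and R_B appear in parallel from the tap: R_th = R_A‖R_B = (100 × 3.90)/103.9 = 3.75 kΩ.

V_th = 0.890 V, R_th = 3.75 kΩ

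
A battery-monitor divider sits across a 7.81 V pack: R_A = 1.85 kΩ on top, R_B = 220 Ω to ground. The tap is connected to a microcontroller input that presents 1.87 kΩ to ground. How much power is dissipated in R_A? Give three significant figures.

P ≈ 26.9 mW

Total resistance from the source is R_A + (R_B‖R_L) = 2047 Ω, so I = 7.81/2047 Ω = 3.816 mA.
P = I²·R_A = (3.816 mA)² × 1.85 kΩ = 26.9 mW.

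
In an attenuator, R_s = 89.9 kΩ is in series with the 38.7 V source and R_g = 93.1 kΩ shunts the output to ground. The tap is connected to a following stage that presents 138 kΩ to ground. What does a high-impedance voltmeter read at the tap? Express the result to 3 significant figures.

The load sits in parallel with R_g: R_g‖R_L = (93.1 × 138) / (93.1 + 138) = 55.59 kΩ.
V_out = 38.7 × 55.59 / (89.9 + 55.59) = 38.7 × 55.59/145.5 = 14.8 V.

V_out ≈ 14.8 V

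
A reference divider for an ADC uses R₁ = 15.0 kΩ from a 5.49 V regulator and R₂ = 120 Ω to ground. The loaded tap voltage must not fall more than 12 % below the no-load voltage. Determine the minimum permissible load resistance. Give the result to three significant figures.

R_L(min) ≈ 873 Ω

Output resistance R_th = R₁‖R₂ = (15000 × 120)/15120 = 119.0 Ω.
The fractional drop is R_th/(R_th + R_L); requiring this ≤ 0.120 gives R_L ≥ R_th(1/0.120 − 1) = 119.0 × 7.333 = 873 Ω.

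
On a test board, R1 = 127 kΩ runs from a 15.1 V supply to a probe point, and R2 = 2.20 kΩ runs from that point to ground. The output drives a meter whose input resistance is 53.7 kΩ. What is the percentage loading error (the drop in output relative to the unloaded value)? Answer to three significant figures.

3.87 %

The divider's output (Thévenin) resistance is R1‖R2 = 2.163 kΩ.
Fractional drop under load = R_th/(R_th + R_L) = 2.163 / (2.163 + 53.7) = 0.03871.
So the output falls by 3.87 %.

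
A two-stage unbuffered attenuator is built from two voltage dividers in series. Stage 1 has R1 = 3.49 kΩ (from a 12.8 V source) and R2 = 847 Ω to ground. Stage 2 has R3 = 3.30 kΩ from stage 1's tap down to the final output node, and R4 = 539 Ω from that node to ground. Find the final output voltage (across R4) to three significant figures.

V_out ≈ 0.298 V

Stage 2 presents R3+R4 = 3839 Ω as a load on stage 1's tap.
Stage 1's lower leg becomes R2‖(R3+R4) = 693.9 Ω, so V_mid = 12.8 × 693.9/4184 = 2.123 V.
Stage 2 is itself unloaded: V_out = V_mid × R4/(R3+R4) = 2.123 × 539/3839 = 0.298 V.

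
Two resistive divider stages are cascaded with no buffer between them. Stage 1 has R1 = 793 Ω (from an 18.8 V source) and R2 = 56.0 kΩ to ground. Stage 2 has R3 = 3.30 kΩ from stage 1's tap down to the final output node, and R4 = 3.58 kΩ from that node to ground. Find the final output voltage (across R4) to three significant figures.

V_out ≈ 8.66 V

Stage 2 presents R3+R4 = 6880 Ω as a load on stage 1's tap.
Stage 1's lower leg becomes R2‖(R3+R4) = 6127 Ω, so V_mid = 18.8 × 6127/6920 = 16.65 V.
Stage 2 is itself unloaded: V_out = V_mid × R4/(R3+R4) = 16.65 × 3580/6880 = 8.66 V.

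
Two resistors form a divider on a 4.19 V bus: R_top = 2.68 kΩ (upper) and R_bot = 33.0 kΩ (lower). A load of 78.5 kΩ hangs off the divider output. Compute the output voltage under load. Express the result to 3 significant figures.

V_out ≈ 3.76 V

The load sits in parallel with R_bot: R_bot‖R_L = (33.0 × 78.5) / (33.0 + 78.5) = 23.23 kΩ.
V_out = 4.19 × 23.23 / (2.68 + 23.23) = 4.19 × 23.23/25.91 = 3.76 V.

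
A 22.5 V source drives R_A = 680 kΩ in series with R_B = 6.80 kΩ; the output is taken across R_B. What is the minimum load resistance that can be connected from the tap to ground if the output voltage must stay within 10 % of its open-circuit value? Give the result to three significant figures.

R_L(min) ≈ 60.6 kΩ

Output resistance R_th = R_A‖R_B = (680 × 6.80)/686.8 = 6.733 kΩ.
The fractional drop is R_th/(R_th + R_L); requiring this ≤ 0.100 gives R_L ≥ R_th(1/0.100 − 1) = 6.733 × 9.000 = 60.6 kΩ.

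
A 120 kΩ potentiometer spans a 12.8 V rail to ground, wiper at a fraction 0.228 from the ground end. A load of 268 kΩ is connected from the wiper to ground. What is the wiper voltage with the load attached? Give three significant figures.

V ≈ 2.71 V

The wiper splits the pot into (1−α)R = 92.64 kΩ above and αR = 27.36 kΩ below.
Lower section ‖ load = 24.83 kΩ.
V_wiper = 12.8 × 24.83/(92.64 + 24.83) = 2.71 V.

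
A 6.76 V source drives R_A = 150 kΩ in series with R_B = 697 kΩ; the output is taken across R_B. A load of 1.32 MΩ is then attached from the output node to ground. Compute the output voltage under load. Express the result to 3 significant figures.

The load sits in parallel with R_B: R_B‖R_L = (697 × 1320) / (697 + 1320) = 456.1 kΩ.
V_out = 6.76 × 456.1 / (150 + 456.1) = 6.76 × 456.1/606.1 = 5.09 V.
(Unloaded it would have been 5.56 V.)

V_out ≈ 5.09 V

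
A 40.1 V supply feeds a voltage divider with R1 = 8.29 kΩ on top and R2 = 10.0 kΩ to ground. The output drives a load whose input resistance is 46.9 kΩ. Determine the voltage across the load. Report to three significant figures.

V_out ≈ 20.0 V

The load sits in parallel with R2: R2‖R_L = (10.0 × 46.9) / (10.0 + 46.9) = 8.243 kΩ.
V_out = 40.1 × 8.243 / (8.29 + 8.243) = 40.1 × 8.243/16.53 = 20.0 V.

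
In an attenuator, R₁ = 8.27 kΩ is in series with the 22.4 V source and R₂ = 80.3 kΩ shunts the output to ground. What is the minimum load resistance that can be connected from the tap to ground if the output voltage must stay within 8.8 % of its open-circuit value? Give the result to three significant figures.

Output resistance R_th = R₁‖R₂ = (8.27 × 80.3)/88.57 = 7.498 kΩ.
The fractional drop is R_th/(R_th + R_L); requiring this ≤ 0.0880 gives R_L ≥ R_th(1/0.0880 − 1) = 7.498 × 10.36 = 77.7 kΩ.

R_L(min) ≈ 77.7 kΩ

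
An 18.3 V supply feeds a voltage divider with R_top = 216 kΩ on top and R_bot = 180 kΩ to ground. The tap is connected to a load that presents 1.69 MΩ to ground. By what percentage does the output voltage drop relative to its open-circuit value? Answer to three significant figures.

5.49 %

The divider's output (Thévenin) resistance is R_top‖R_bot = 98.18 kΩ.
Fractional drop under load = R_th/(R_th + R_L) = 98.18 / (98.18 + 1690) = 0.05491.
So the output falls by 5.49 %.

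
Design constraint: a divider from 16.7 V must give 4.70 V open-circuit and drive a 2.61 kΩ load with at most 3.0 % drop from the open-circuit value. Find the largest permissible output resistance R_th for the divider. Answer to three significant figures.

Loading drop = R_th/(R_th + R_L) ≤ 0.0300, so R_th ≤ R_L · ε/(1−ε) = 2.61 kΩ × 0.0300/0.9700 = 80.7 Ω.
(Any R1, R2 with R2/(R1+R2) = 0.281 and R1‖R2 ≤ 80.7 Ω will meet the spec.)

R_th ≤ 80.7 Ω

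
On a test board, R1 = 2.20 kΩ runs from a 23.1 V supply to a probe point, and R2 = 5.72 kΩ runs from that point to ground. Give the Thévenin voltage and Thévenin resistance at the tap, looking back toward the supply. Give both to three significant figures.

V_th = 16.7 V, R_th = 1.59 kΩ

V_th is the open-circuit tap voltage: 23.1 × 5.72/(2.20 + 5.72) = 16.7 V.
With the supply zeroed, R1 and R2 appear in parallel from the tap: R_th = R1‖R2 = (2.20 × 5.72)/7.920 = 1.59 kΩ.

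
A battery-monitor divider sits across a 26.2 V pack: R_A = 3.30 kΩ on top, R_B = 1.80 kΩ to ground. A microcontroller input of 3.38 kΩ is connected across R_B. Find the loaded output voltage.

The load sits in parallel with R_B: R_B‖R_L = (1.80 × 3.38) / (1.80 + 3.38) = 1.175 kΩ.
V_out = 26.2 × 1.175 / (3.30 + 1.175) = 26.2 × 1.175/4.475 = 6.88 V.
(Unloaded it would have been 9.25 V.)

V_out ≈ 6.88 V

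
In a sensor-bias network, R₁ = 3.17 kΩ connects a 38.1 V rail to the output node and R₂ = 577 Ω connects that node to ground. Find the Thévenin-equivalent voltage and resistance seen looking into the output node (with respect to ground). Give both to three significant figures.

V_th = 5.87 V, R_th = 488 Ω

V_th is the open-circuit tap voltage: 38.1 × 577/(3170 + 577) = 5.87 V.
With the supply zeroed, R₁ and R₂ appear in parallel from the tap: R_th = R₁‖R₂ = (3170 × 577)/3747 = 488 Ω.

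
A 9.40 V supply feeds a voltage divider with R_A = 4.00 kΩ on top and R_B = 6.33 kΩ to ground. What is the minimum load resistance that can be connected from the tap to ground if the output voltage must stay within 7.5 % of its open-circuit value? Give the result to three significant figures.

R_L(min) ≈ 30.2 kΩ

Output resistance R_th = R_A‖R_B = (4.00 × 6.33)/10.33 = 2.451 kΩ.
The fractional drop is R_th/(R_th + R_L); requiring this ≤ 0.0750 gives R_L ≥ R_th(1/0.0750 − 1) = 2.451 × 12.33 = 30.2 kΩ.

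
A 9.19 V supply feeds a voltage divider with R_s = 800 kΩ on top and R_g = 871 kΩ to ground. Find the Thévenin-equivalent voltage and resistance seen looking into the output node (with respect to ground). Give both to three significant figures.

V_th is the open-circuit tap voltage: 9.19 × 871/(800 + 871) = 4.79 V.
With the supply zeroed, R_s and R_g appear in parallel from the tap: R_th = R_s‖R_g = (800 × 871)/1671 = 417 kΩ.

V_th = 4.79 V, R_th = 417 kΩ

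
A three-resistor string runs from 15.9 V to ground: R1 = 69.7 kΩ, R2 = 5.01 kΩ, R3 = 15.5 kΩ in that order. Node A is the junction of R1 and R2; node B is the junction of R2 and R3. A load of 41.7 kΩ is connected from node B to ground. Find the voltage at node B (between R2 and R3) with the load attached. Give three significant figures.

At node B, R3 is in parallel with the load: R3‖R_L = 11.30 kΩ.
Below node A the resistance is R2 + (R3‖R_L) = 16.31 kΩ, so V_A = 15.9 × 16.31/86.01 = 3.015 V.
Then V_B = V_A × (R3‖R_L)/(R2 + R3‖R_L) = 3.015 × 11.30/16.31 = 2.09 V.

V ≈ 2.09 V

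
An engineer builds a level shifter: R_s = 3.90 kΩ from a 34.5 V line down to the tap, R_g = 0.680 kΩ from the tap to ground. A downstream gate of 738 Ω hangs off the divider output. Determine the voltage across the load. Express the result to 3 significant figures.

The load sits in parallel with R_g: R_g‖R_L = (680 × 738) / (680 + 738) = 353.9 Ω.
V_out = 34.5 × 353.9 / (3900 + 353.9) = 34.5 × 353.9/4254 = 2.87 V.
(Unloaded it would have been 5.12 V.)

V_out ≈ 2.87 V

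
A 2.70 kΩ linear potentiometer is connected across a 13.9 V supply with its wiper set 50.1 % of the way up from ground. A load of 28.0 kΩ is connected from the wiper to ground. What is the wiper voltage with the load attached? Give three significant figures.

V ≈ 6.80 V

The wiper splits the pot into (1−α)R = 1.347 kΩ above and αR = 1.353 kΩ below.
Lower section ‖ load = 1.290 kΩ.
V_wiper = 13.9 × 1.290/(1.347 + 1.290) = 6.80 V.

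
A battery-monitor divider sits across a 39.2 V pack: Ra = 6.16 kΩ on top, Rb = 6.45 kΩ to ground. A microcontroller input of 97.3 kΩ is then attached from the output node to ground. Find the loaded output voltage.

The load sits in parallel with Rb: Rb‖R_L = (6.45 × 97.3) / (6.45 + 97.3) = 6.049 kΩ.
V_out = 39.2 × 6.049 / (6.16 + 6.049) = 39.2 × 6.049/12.21 = 19.4 V.
(Unloaded it would have been 20.1 V.)

V_out ≈ 19.4 V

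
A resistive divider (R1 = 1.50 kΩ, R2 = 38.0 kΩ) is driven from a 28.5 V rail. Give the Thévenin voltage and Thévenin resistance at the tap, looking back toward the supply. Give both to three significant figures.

V_th = 27.4 V, R_th = 1.44 kΩ

V_th is the open-circuit tap voltage: 28.5 × 38.0/(1.50 + 38.0) = 27.4 V.
With the supply zeroed, R1 and R2 appear in parallel from the tap: R_th = R1‖R2 = (1.50 × 38.0)/39.50 = 1.44 kΩ.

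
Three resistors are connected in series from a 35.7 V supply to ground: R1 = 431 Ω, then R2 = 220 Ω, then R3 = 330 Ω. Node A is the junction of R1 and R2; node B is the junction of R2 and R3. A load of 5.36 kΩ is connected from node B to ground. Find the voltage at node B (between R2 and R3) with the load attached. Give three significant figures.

V ≈ 11.5 V

At node B, R3 is in parallel with the load: R3‖R_L = 310.9 Ω.
Below node A the resistance is R2 + (R3‖R_L) = 530.9 Ω, so V_A = 35.7 × 530.9/961.9 = 19.70 V.
Then V_B = V_A × (R3‖R_L)/(R2 + R3‖R_L) = 19.70 × 310.9/530.9 = 11.5 V.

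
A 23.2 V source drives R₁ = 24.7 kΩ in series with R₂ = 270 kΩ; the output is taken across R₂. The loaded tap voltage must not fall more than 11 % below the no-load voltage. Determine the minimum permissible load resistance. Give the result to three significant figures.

Output resistance R_th = R₁‖R₂ = (24.7 × 270)/294.7 = 22.63 kΩ.
The fractional drop is R_th/(R_th + R_L); requiring this ≤ 0.110 gives R_L ≥ R_th(1/0.110 − 1) = 22.63 × 8.091 = 183 kΩ.

R_L(min) ≈ 183 kΩ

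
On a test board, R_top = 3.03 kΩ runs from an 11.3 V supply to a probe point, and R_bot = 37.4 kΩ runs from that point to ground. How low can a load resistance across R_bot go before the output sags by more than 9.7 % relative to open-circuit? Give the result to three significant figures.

Output resistance R_th = R_top‖R_bot = (3.03 × 37.4)/40.43 = 2.803 kΩ.
The fractional drop is R_th/(R_th + R_L); requiring this ≤ 0.0970 gives R_L ≥ R_th(1/0.0970 − 1) = 2.803 × 9.309 = 26.1 kΩ.

R_L(min) ≈ 26.1 kΩ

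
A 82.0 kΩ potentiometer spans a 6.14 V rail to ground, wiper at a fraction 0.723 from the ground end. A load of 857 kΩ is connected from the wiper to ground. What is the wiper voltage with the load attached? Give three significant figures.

V ≈ 4.36 V

The wiper splits the pot into (1−α)R = 22.71 kΩ above and αR = 59.29 kΩ below.
Lower section ‖ load = 55.45 kΩ.
V_wiper = 6.14 × 55.45/(22.71 + 55.45) = 4.36 V.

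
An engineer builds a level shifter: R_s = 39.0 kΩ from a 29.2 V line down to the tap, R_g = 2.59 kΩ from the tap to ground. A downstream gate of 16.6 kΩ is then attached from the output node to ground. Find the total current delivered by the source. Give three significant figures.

I ≈ 0.708 mA

R_g‖R_L = 2.240 kΩ, so the source sees R_s + R_g‖R_L = 41.24 kΩ.
I = 29.2 V / 41.24 kΩ = 0.708 mA.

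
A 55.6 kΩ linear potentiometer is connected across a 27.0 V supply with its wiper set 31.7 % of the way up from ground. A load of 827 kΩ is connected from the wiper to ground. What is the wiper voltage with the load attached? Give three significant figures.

The wiper splits the pot into (1−α)R = 37.97 kΩ above and αR = 17.63 kΩ below.
Lower section ‖ load = 17.26 kΩ.
V_wiper = 27.0 × 17.26/(37.97 + 17.26) = 8.44 V.

V ≈ 8.44 V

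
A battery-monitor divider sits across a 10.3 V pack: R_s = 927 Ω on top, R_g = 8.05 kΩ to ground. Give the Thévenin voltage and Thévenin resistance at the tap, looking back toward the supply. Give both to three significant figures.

V_th is the open-circuit tap voltage: 10.3 × 8050/(927 + 8050) = 9.24 V.
With the supply zeroed, R_s and R_g appear in parallel from the tap: R_th = R_s‖R_g = (927 × 8050)/8977 = 831 Ω.

V_th = 9.24 V, R_th = 831 Ω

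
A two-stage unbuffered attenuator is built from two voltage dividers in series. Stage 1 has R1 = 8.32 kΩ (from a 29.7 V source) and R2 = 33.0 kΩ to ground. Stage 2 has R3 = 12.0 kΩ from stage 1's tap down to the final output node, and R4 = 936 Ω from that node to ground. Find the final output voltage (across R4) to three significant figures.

Stage 2 presents R3+R4 = 12940 Ω as a load on stage 1's tap.
Stage 1's lower leg becomes R2‖(R3+R4) = 9293 Ω, so V_mid = 29.7 × 9293/17610 = 15.67 V.
Stage 2 is itself unloaded: V_out = V_mid × R4/(R3+R4) = 15.67 × 936/12940 = 1.13 V.

V_out ≈ 1.13 V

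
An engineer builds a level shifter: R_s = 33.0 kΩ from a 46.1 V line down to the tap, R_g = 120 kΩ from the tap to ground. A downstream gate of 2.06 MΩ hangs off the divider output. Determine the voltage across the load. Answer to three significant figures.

V_out ≈ 35.7 V

The load sits in parallel with R_g: R_g‖R_L = (120 × 2060) / (120 + 2060) = 113.4 kΩ.
V_out = 46.1 × 113.4 / (33.0 + 113.4) = 46.1 × 113.4/146.4 = 35.7 V.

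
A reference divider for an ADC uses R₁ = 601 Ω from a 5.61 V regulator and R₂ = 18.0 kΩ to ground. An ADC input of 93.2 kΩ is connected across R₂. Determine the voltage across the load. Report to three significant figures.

V_out ≈ 5.40 V

The load sits in parallel with R₂: R₂‖R_L = (18000 × 93200) / (18000 + 93200) = 15090 Ω.
V_out = 5.61 × 15090 / (601 + 15090) = 5.61 × 15090/15690 = 5.40 V.
(Unloaded it would have been 5.43 V.)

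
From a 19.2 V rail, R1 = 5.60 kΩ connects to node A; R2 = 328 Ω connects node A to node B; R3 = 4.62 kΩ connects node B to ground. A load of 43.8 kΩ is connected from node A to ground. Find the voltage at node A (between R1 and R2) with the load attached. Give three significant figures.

Below node A the series string R2+R3 = 4948 Ω sits in parallel with the 43800 Ω load: 4446 Ω.
V_A = 19.2 × 4446/(5600 + 4446) = 8.50 V.

V ≈ 8.50 V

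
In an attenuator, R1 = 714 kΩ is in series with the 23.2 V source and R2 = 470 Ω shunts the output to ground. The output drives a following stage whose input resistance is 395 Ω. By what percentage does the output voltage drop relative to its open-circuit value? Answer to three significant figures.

The divider's output (Thévenin) resistance is R1‖R2 = 469.7 Ω.
Fractional drop under load = R_th/(R_th + R_L) = 469.7 / (469.7 + 395) = 0.5432.
So the output falls by 54.3 %.

54.3 %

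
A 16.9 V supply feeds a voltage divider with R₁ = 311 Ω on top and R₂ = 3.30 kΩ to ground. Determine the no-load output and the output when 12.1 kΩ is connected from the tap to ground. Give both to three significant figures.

Open-circuit: V = 16.9 × 3300/(311 + 3300) = 15.4 V.
With the load, R₂ becomes R₂‖R_L = 2593 Ω, so V = 16.9 × 2593/2904 = 15.1 V.

Unloaded: 15.4 V; loaded: 15.1 V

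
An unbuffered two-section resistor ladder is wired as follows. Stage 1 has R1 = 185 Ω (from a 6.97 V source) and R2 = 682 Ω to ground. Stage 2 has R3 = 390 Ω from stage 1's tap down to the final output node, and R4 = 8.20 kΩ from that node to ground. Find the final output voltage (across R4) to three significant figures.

V_out ≈ 5.15 V

Stage 2 presents R3+R4 = 8590 Ω as a load on stage 1's tap.
Stage 1's lower leg becomes R2‖(R3+R4) = 631.8 Ω, so V_mid = 6.97 × 631.8/816.8 = 5.391 V.
Stage 2 is itself unloaded: V_out = V_mid × R4/(R3+R4) = 5.391 × 8200/8590 = 5.15 V.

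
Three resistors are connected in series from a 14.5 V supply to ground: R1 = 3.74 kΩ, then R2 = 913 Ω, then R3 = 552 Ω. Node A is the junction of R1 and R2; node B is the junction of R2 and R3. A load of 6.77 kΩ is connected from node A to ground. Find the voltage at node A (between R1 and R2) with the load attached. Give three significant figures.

V ≈ 3.53 V

Below node A the series string R2+R3 = 1465 Ω sits in parallel with the 6770 Ω load: 1204 Ω.
V_A = 14.5 × 1204/(3740 + 1204) = 3.53 V.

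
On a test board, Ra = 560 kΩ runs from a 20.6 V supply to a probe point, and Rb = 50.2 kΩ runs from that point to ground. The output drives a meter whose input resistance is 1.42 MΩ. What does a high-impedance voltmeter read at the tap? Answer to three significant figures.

V_out ≈ 1.64 V

The load sits in parallel with Rb: Rb‖R_L = (50.2 × 1420) / (50.2 + 1420) = 48.49 kΩ.
V_out = 20.6 × 48.49 / (560 + 48.49) = 20.6 × 48.49/608.5 = 1.64 V.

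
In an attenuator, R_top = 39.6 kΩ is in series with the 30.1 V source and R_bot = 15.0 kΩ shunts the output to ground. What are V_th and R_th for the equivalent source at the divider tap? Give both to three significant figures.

V_th is the open-circuit tap voltage: 30.1 × 15.0/(39.6 + 15.0) = 8.27 V.
With the supply zeroed, R_top and R_bot appear in parallel from the tap: R_th = R_top‖R_bot = (39.6 × 15.0)/54.60 = 10.9 kΩ.

V_th = 8.27 V, R_th = 10.9 kΩ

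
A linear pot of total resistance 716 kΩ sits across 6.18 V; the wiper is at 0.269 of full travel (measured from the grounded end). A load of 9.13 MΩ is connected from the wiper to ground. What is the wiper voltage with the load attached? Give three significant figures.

The wiper splits the pot into (1−α)R = 523.4 kΩ above and αR = 192.6 kΩ below.
Lower section ‖ load = 188.6 kΩ.
V_wiper = 6.18 × 188.6/(523.4 + 188.6) = 1.64 V.

V ≈ 1.64 V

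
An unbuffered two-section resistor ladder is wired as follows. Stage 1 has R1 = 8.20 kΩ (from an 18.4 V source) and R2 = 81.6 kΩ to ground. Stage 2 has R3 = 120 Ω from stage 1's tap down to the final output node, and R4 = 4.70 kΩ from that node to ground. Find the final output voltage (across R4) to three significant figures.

V_out ≈ 6.40 V

Stage 2 presents R3+R4 = 4820 Ω as a load on stage 1's tap.
Stage 1's lower leg becomes R2‖(R3+R4) = 4551 Ω, so V_mid = 18.4 × 4551/12750 = 6.567 V.
Stage 2 is itself unloaded: V_out = V_mid × R4/(R3+R4) = 6.567 × 4700/4820 = 6.40 V.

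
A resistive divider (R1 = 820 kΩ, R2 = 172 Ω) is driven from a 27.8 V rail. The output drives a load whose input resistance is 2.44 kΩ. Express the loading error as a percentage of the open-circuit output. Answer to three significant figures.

The divider's output (Thévenin) resistance is R1‖R2 = 172.0 Ω.
Fractional drop under load = R_th/(R_th + R_L) = 172.0 / (172.0 + 2440) = 0.06584.
So the output falls by 6.58 %.

6.58 %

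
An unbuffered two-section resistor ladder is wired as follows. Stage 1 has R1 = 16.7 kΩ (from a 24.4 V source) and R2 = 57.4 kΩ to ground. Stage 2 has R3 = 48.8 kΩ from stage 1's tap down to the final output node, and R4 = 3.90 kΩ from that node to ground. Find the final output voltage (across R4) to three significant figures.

V_out ≈ 1.12 V

Stage 2 presents R3+R4 = 52.70 kΩ as a load on stage 1's tap.
Stage 1's lower leg becomes R2‖(R3+R4) = 27.47 kΩ, so V_mid = 24.4 × 27.47/44.17 = 15.18 V.
Stage 2 is itself unloaded: V_out = V_mid × R4/(R3+R4) = 15.18 × 3.90/52.70 = 1.12 V.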